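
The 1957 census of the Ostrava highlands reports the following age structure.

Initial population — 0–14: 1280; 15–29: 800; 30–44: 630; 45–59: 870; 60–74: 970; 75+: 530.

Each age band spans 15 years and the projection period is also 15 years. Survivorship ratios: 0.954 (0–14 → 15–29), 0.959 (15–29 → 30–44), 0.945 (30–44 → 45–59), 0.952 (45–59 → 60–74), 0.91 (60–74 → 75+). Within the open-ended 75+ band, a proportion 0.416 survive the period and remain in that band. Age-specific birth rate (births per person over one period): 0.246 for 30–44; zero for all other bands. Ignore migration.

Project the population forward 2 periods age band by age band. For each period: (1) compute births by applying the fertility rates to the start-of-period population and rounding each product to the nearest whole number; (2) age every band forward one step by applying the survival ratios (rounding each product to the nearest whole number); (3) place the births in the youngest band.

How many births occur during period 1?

Period 1:
Births: 630 * 0.246 = 155
15–29: 1280 * 0.954 = 1221
30–44: 800 * 0.959 = 767
45–59: 630 * 0.945 = 595
60–74: 870 * 0.952 = 828
75+: 970 * 0.91 + 530 * 0.416 = 883 + 220 = 1103
Giving 155 / 1221 / 767 / 595 / 828 / 1103.

155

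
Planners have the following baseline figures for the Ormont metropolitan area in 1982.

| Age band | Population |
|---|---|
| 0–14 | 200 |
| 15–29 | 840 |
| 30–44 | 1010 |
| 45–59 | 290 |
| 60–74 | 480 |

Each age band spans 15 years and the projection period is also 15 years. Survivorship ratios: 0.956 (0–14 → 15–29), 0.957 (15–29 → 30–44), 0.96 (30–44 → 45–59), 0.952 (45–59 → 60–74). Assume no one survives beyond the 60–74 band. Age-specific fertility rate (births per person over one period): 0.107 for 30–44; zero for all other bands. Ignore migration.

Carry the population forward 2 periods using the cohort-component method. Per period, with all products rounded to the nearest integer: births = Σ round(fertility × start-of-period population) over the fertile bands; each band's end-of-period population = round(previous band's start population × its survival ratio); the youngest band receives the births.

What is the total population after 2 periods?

2067

Let group 1 be 0–14 through group 5 = 60–74.
After projecting period 1:
Births: 1010 × 0.107 = 108
Group 2: 200 × 0.956 = 191
Group 3: 840 × 0.957 = 804
Group 4: 1010 × 0.96 = 970
Group 5: 290 × 0.952 = 276
Giving 108 / 191 / 804 / 970 / 276.
After projecting period 2:
Births: 804 × 0.107 = 86
Group 2: 108 × 0.956 = 103
Group 3: 191 × 0.957 = 183
Group 4: 804 × 0.96 = 772
Group 5: 970 × 0.952 = 923
Giving 86 / 103 / 183 / 772 / 923.
Total after period 2: 86 + 103 + 183 + 772 + 923 = 2067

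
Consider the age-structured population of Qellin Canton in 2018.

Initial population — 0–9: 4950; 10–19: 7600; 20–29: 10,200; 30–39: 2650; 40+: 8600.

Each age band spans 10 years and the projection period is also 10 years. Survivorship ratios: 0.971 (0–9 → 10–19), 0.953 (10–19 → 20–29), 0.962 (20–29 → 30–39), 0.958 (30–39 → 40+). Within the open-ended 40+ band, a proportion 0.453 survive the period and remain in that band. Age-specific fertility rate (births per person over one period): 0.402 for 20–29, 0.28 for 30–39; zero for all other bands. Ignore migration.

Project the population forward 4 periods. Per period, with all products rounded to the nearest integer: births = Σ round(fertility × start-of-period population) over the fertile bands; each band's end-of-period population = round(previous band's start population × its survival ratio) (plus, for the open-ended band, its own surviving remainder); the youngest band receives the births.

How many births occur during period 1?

Numbering the groups 1..5 from youngest to oldest:
— Period 1 —
Births: 10200 × 0.402 = 4100 ; 2650 × 0.28 = 742 ⇒ total 4842
Group 2: 4950 × 0.971 = 4806
Group 3: 7600 × 0.953 = 7243
Group 4: 10200 × 0.962 = 9812
Group 5: 2650 × 0.958 + 8600 × 0.453 = 2539 + 3896 = 6435
End of period: [4842, 4806, 7243, 9812, 6435]

4842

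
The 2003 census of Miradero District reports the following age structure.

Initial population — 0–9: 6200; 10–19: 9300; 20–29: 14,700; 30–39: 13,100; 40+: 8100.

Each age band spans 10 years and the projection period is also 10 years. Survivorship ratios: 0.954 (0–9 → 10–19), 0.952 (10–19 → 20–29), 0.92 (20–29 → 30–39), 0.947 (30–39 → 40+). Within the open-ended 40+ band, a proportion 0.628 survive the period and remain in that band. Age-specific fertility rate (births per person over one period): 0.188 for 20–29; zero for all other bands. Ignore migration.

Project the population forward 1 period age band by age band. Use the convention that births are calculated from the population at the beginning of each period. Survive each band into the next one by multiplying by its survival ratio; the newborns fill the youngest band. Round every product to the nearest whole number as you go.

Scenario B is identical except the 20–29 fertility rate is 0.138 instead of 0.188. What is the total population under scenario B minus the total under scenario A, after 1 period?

(Bands numbered youngest = 1 to oldest = 5.)
Period 1:
Births: 14700 × 0.188 = 2764
Band 2: 6200 × 0.954 = 5915
Band 3: 9300 × 0.952 = 8854
Band 4: 14700 × 0.92 = 13524
Band 5: 13100 × 0.947 + 8100 × 0.628 = 12406 + 5087 = 17493
End of period: [2764, 5915, 8854, 13524, 17493]
Scenario A total after 1 period: 48550
Scenario B projection —
Period 1:
Births: 14700 × 0.138 = 2029
Band 2: 6200 × 0.954 = 5915
Band 3: 9300 × 0.952 = 8854
Band 4: 14700 × 0.92 = 13524
Band 5: 13100 × 0.947 + 8100 × 0.628 = 12406 + 5087 = 17493
End of period: [2029, 5915, 8854, 13524, 17493]
Scenario B total after 1 period: 47815
Difference B − A = 47815 − 48550 = -735

-735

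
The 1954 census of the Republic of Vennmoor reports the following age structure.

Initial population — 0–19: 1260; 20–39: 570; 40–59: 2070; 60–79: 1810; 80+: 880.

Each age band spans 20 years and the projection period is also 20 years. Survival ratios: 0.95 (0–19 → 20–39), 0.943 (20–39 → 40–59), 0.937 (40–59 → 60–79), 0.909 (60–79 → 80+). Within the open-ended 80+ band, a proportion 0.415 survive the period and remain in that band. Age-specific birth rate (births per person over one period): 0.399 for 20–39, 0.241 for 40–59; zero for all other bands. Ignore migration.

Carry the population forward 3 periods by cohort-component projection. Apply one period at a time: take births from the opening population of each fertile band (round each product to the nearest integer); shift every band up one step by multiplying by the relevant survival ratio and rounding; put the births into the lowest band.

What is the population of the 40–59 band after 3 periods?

651

Numbering the bands 1..5 from youngest to oldest:
[period 1]
Births: 570 × 0.399 = 227 ; 2070 × 0.241 = 499 ⇒ total 726
Band 2: 1260 × 0.95 = 1197
Band 3: 570 × 0.943 = 538
Band 4: 2070 × 0.937 = 1940
Band 5: 1810 × 0.909 + 880 × 0.415 = 1645 + 365 = 2010
Giving 726 / 1197 / 538 / 1940 / 2010.
[period 2]
Births: 1197 × 0.399 = 478 ; 538 × 0.241 = 130 ⇒ total 608
Band 2: 726 × 0.95 = 690
Band 3: 1197 × 0.943 = 1129
Band 4: 538 × 0.937 = 504
Band 5: 1940 × 0.909 + 2010 × 0.415 = 1763 + 834 = 2597
Giving 608 / 690 / 1129 / 504 / 2597.
[period 3]
Births: 690 × 0.399 = 275 ; 1129 × 0.241 = 272 ⇒ total 547
Band 2: 608 × 0.95 = 578
Band 3: 690 × 0.943 = 651
Band 4: 1129 × 0.937 = 1058
Band 5: 504 × 0.909 + 2597 × 0.415 = 458 + 1078 = 1536
Giving 547 / 578 / 651 / 1058 / 1536.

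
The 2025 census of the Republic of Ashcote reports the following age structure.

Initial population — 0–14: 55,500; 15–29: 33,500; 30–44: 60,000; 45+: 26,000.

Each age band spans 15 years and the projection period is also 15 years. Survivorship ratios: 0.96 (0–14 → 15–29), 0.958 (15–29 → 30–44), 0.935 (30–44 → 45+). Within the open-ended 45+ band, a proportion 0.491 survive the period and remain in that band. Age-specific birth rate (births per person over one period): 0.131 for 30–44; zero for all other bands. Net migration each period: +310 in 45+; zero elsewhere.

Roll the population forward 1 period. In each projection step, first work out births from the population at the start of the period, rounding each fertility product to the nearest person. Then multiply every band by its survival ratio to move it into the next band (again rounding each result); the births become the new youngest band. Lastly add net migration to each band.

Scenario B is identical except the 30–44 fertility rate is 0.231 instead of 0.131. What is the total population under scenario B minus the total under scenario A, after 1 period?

6000

Period 1:
Births: 60000 × 0.131 = 7860
15–29: 55500 × 0.96 = 53280
30–44: 33500 × 0.958 = 32093
45+: 60000 × 0.935 + 26000 × 0.491 = 56100 + 12766 = 68866
Net migration: 45+ + 310 → 69176
→ [7860, 53280, 32093, 69176]
Scenario A total after 1 period: 162409
Scenario B projection —
Period 1:
Births: 60000 × 0.231 = 13860
15–29: 55500 × 0.96 = 53280
30–44: 33500 × 0.958 = 32093
45+: 60000 × 0.935 + 26000 × 0.491 = 56100 + 12766 = 68866
Net migration: 45+ + 310 → 69176
→ [13860, 53280, 32093, 69176]
Scenario B total after 1 period: 168409
Difference B − A = 168409 − 162409 = 6000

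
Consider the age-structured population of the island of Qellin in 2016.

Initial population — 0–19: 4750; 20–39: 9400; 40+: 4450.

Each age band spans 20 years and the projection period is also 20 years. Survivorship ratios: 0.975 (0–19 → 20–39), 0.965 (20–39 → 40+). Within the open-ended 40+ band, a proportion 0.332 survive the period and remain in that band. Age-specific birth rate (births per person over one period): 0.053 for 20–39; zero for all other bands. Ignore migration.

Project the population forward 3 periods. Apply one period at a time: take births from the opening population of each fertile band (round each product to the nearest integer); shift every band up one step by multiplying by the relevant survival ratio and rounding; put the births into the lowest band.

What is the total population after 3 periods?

Period 1:
Births: 9400 × 0.053 = 498
20–39: 4750 × 0.975 = 4631
40+: 9400 × 0.965 + 4450 × 0.332 = 9071 + 1477 = 10548
End of period: [498, 4631, 10548]
Period 2:
Births: 4631 × 0.053 = 245
20–39: 498 × 0.975 = 486
40+: 4631 × 0.965 + 10548 × 0.332 = 4469 + 3502 = 7971
End of period: [245, 486, 7971]
Period 3:
Births: 486 × 0.053 = 26
20–39: 245 × 0.975 = 239
40+: 486 × 0.965 + 7971 × 0.332 = 469 + 2646 = 3115
End of period: [26, 239, 3115]
Total after period 3: 26 + 239 + 3115 = 3380

3380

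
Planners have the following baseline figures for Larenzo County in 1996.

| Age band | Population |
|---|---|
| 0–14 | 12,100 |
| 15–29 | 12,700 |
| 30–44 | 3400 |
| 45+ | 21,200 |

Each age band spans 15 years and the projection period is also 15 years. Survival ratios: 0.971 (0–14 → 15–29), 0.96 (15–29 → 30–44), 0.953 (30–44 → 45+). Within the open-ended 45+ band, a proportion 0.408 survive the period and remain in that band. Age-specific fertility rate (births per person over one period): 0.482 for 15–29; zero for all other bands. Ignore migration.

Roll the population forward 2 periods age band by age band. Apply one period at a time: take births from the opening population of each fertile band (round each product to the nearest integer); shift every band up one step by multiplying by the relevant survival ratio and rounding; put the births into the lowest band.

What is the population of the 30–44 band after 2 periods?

(Groups numbered youngest = 1 to oldest = 4.)
Period 1.
Births: 12700 × 0.482 = 6121
Group 2: 12100 × 0.971 = 11749
Group 3: 12700 × 0.96 = 12192
Group 4: 3400 × 0.953 + 21200 × 0.408 = 3240 + 8650 = 11890
End of period: [6121, 11749, 12192, 11890]
Period 2.
Births: 11749 × 0.482 = 5663
Group 2: 6121 × 0.971 = 5943
Group 3: 11749 × 0.96 = 11279
Group 4: 12192 × 0.953 + 11890 × 0.408 = 11619 + 4851 = 16470
End of period: [5663, 5943, 11279, 16470]

11279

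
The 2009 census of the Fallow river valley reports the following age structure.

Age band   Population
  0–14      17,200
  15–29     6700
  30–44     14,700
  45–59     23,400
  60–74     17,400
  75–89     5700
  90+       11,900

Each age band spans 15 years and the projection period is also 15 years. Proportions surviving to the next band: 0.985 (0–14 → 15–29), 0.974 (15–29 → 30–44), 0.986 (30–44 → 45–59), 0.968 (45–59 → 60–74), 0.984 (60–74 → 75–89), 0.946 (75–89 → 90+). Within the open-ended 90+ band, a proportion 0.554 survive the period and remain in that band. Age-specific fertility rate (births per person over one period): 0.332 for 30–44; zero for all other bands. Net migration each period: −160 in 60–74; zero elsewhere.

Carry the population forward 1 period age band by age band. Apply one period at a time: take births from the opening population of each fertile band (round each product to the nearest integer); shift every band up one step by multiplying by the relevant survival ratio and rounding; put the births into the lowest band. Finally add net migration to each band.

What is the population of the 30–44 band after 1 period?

6526

Period 1.
Births: 14700 × 0.332 = 4880
15–29: 17200 × 0.985 = 16942
30–44: 6700 × 0.974 = 6526
45–59: 14700 × 0.986 = 14494
60–74: 23400 × 0.968 = 22651
75–89: 17400 × 0.984 = 17122
90+: 5700 × 0.946 + 11900 × 0.554 = 5392 + 6593 = 11985
Net migration: 60–74 − 160 → 22491
→ [4880, 16942, 6526, 14494, 22491, 17122, 11985]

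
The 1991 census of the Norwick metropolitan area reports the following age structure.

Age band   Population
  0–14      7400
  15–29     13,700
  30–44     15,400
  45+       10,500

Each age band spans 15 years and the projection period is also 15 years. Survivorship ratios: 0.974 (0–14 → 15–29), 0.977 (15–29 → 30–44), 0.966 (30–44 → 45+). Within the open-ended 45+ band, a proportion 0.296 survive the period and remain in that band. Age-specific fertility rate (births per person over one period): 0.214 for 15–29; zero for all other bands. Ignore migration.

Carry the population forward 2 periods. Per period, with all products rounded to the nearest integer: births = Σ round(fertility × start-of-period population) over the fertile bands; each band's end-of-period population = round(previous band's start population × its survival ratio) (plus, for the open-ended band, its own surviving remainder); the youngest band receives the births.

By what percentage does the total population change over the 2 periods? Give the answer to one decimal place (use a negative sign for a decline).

-36.8

(Groups numbered youngest = 1 to oldest = 4.)
Period 1.
Births: 13700 × 0.214 = 2932
Group 2: 7400 × 0.974 = 7208
Group 3: 13700 × 0.977 = 13385
Group 4: 15400 × 0.966 + 10500 × 0.296 = 14876 + 3108 = 17984
→ [2932, 7208, 13385, 17984]
Period 2.
Births: 7208 × 0.214 = 1543
Group 2: 2932 × 0.974 = 2856
Group 3: 7208 × 0.977 = 7042
Group 4: 13385 × 0.966 + 17984 × 0.296 = 12930 + 5323 = 18253
→ [1543, 2856, 7042, 18253]
Total: 47000 → 29694; change = -17306; percentage change = -36.8%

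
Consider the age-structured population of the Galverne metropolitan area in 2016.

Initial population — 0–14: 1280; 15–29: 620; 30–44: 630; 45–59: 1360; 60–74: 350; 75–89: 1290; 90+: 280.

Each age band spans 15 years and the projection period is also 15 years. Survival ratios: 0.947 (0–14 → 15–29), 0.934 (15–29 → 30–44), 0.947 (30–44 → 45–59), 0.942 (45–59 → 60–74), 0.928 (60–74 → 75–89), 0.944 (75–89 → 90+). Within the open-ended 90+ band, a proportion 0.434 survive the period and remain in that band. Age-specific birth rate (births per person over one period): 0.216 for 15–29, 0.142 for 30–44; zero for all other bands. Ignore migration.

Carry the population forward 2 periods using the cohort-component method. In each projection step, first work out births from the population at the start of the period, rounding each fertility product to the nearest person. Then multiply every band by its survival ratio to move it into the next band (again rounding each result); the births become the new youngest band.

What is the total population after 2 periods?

[period 1]
Births: 620 × 0.216 = 134 ; 630 × 0.142 = 89 → 223
15–29: 1280 × 0.947 = 1212
30–44: 620 × 0.934 = 579
45–59: 630 × 0.947 = 597
60–74: 1360 × 0.942 = 1281
75–89: 350 × 0.928 = 325
90+: 1290 × 0.944 + 280 × 0.434 = 1218 + 122 = 1340
Population now: 0–14=223, 15–29=1212, 30–44=579, 45–59=597, 60–74=1281, 75–89=325, 90+=1340
[period 2]
Births: 1212 × 0.216 = 262 ; 579 × 0.142 = 82 → 344
15–29: 223 × 0.947 = 211
30–44: 1212 × 0.934 = 1132
45–59: 579 × 0.947 = 548
60–74: 597 × 0.942 = 562
75–89: 1281 × 0.928 = 1189
90+: 325 × 0.944 + 1340 × 0.434 = 307 + 582 = 889
Population now: 0–14=344, 15–29=211, 30–44=1132, 45–59=548, 60–74=562, 75–89=1189, 90+=889
Total after period 2: 344 + 211 + 1132 + 548 + 562 + 1189 + 889 = 4875

4875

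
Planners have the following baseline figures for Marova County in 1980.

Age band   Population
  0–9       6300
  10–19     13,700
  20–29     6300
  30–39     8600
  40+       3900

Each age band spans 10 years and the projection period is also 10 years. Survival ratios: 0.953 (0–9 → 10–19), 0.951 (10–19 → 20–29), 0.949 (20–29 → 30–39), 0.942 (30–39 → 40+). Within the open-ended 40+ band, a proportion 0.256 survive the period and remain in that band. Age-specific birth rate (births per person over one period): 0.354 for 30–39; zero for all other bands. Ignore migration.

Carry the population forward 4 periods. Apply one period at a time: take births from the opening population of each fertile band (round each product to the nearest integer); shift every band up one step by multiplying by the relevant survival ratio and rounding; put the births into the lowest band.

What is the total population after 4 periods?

19235

Numbering the groups 1..5 from youngest to oldest:
[period 1]
Births: 8600 * 0.354 = 3044
Group 2: 6300 * 0.953 = 6004
Group 3: 13700 * 0.951 = 13029
Group 4: 6300 * 0.949 = 5979
Group 5: 8600 * 0.942 + 3900 * 0.256 = 8101 + 998 = 9099
Giving 3044 / 6004 / 13029 / 5979 / 9099.
[period 2]
Births: 5979 * 0.354 = 2117
Group 2: 3044 * 0.953 = 2901
Group 3: 6004 * 0.951 = 5710
Group 4: 13029 * 0.949 = 12365
Group 5: 5979 * 0.942 + 9099 * 0.256 = 5632 + 2329 = 7961
Giving 2117 / 2901 / 5710 / 12365 / 7961.
[period 3]
Births: 12365 * 0.354 = 4377
Group 2: 2117 * 0.953 = 2018
Group 3: 2901 * 0.951 = 2759
Group 4: 5710 * 0.949 = 5419
Group 5: 12365 * 0.942 + 7961 * 0.256 = 11648 + 2038 = 13686
Giving 4377 / 2018 / 2759 / 5419 / 13686.
[period 4]
Births: 5419 * 0.354 = 1918
Group 2: 4377 * 0.953 = 4171
Group 3: 2018 * 0.951 = 1919
Group 4: 2759 * 0.949 = 2618
Group 5: 5419 * 0.942 + 13686 * 0.256 = 5105 + 3504 = 8609
Giving 1918 / 4171 / 1919 / 2618 / 8609.
Total after period 4: 1918 + 4171 + 1919 + 2618 + 8609 = 19235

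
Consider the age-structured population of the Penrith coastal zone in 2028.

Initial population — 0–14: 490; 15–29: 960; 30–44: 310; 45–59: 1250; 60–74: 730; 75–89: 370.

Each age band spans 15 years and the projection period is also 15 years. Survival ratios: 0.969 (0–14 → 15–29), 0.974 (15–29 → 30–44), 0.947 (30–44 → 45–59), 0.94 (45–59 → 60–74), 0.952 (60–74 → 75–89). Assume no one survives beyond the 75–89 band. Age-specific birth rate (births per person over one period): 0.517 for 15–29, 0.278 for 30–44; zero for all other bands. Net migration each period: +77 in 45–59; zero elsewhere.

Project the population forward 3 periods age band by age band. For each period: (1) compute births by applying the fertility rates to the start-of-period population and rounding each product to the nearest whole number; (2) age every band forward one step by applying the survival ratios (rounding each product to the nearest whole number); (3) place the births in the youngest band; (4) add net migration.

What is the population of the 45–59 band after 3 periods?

515

Period 1:
Births: 960 × 0.517 = 496, 310 × 0.278 = 86 → total 582
15–29: 490 × 0.969 = 475
30–44: 960 × 0.974 = 935
45–59: 310 × 0.947 = 294
60–74: 1250 × 0.94 = 1175
75–89: 730 × 0.952 = 695
Net migration: 45–59 + 77 → 371
→ [582, 475, 935, 371, 1175, 695]
Period 2:
Births: 475 × 0.517 = 246, 935 × 0.278 = 260 → total 506
15–29: 582 × 0.969 = 564
30–44: 475 × 0.974 = 463
45–59: 935 × 0.947 = 885
60–74: 371 × 0.94 = 349
75–89: 1175 × 0.952 = 1119
Net migration: 45–59 + 77 → 962
→ [506, 564, 463, 962, 349, 1119]
Period 3:
Births: 564 × 0.517 = 292, 463 × 0.278 = 129 → total 421
15–29: 506 × 0.969 = 490
30–44: 564 × 0.974 = 549
45–59: 463 × 0.947 = 438
60–74: 962 × 0.94 = 904
75–89: 349 × 0.952 = 332
Net migration: 45–59 + 77 → 515
→ [421, 490, 549, 515, 904, 332]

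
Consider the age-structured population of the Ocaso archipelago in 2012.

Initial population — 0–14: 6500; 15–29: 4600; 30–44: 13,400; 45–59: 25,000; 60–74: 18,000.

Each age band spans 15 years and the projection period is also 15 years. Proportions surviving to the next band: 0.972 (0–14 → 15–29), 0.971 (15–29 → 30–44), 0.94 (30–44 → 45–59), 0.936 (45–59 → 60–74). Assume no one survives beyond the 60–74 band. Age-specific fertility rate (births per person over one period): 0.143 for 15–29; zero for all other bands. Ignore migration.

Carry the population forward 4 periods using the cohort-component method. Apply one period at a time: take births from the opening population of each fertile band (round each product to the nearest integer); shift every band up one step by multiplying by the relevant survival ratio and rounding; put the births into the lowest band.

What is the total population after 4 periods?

Period 1.
Births: 4600 × 0.143 = 658
15–29: 6500 × 0.972 = 6318
30–44: 4600 × 0.971 = 4467
45–59: 13400 × 0.94 = 12596
60–74: 25000 × 0.936 = 23400
Giving 658 / 6318 / 4467 / 12596 / 23400.
Period 2.
Births: 6318 × 0.143 = 903
15–29: 658 × 0.972 = 640
30–44: 6318 × 0.971 = 6135
45–59: 4467 × 0.94 = 4199
60–74: 12596 × 0.936 = 11790
Giving 903 / 640 / 6135 / 4199 / 11790.
Period 3.
Births: 640 × 0.143 = 92
15–29: 903 × 0.972 = 878
30–44: 640 × 0.971 = 621
45–59: 6135 × 0.94 = 5767
60–74: 4199 × 0.936 = 3930
Giving 92 / 878 / 621 / 5767 / 3930.
Period 4.
Births: 878 × 0.143 = 126
15–29: 92 × 0.972 = 89
30–44: 878 × 0.971 = 853
45–59: 621 × 0.94 = 584
60–74: 5767 × 0.936 = 5398
Giving 126 / 89 / 853 / 584 / 5398.
Total after period 4: 126 + 89 + 853 + 584 + 5398 = 7050

7050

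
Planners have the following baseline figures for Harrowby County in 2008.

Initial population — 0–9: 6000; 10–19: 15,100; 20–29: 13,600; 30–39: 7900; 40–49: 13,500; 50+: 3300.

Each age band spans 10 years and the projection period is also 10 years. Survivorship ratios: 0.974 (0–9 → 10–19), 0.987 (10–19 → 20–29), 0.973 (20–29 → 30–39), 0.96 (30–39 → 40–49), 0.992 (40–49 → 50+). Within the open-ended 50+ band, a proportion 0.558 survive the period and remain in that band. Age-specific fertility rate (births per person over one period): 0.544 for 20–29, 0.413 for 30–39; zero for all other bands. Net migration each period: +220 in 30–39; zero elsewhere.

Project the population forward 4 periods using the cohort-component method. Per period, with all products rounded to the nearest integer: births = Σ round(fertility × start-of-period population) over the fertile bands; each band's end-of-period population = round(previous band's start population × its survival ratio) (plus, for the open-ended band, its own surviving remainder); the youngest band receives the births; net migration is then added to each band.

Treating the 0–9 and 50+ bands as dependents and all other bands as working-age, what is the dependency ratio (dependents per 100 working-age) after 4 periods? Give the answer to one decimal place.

— Period 1 —
Births: 13600 × 0.544 = 7398  |  7900 × 0.413 = 3263 ⇒ total 10661
10–19: 6000 × 0.974 = 5844
20–29: 15100 × 0.987 = 14904
30–39: 13600 × 0.973 = 13233
40–49: 7900 × 0.96 = 7584
50+: 13500 × 0.992 + 3300 × 0.558 = 13392 + 1841 = 15233
Net migration: 30–39 + 220 → 13453
Giving 10661 / 5844 / 14904 / 13453 / 7584 / 15233.
— Period 2 —
Births: 14904 × 0.544 = 8108  |  13453 × 0.413 = 5556 ⇒ total 13664
10–19: 10661 × 0.974 = 10384
20–29: 5844 × 0.987 = 5768
30–39: 14904 × 0.973 = 14502
40–49: 13453 × 0.96 = 12915
50+: 7584 × 0.992 + 15233 × 0.558 = 7523 + 8500 = 16023
Net migration: 30–39 + 220 → 14722
Giving 13664 / 10384 / 5768 / 14722 / 12915 / 16023.
— Period 3 —
Births: 5768 × 0.544 = 3138  |  14722 × 0.413 = 6080 ⇒ total 9218
10–19: 13664 × 0.974 = 13309
20–29: 10384 × 0.987 = 10249
30–39: 5768 × 0.973 = 5612
40–49: 14722 × 0.96 = 14133
50+: 12915 × 0.992 + 16023 × 0.558 = 12812 + 8941 = 21753
Net migration: 30–39 + 220 → 5832
Giving 9218 / 13309 / 10249 / 5832 / 14133 / 21753.
— Period 4 —
Births: 10249 × 0.544 = 5575  |  5832 × 0.413 = 2409 ⇒ total 7984
10–19: 9218 × 0.974 = 8978
20–29: 13309 × 0.987 = 13136
30–39: 10249 × 0.973 = 9972
40–49: 5832 × 0.96 = 5599
50+: 14133 × 0.992 + 21753 × 0.558 = 14020 + 12138 = 26158
Net migration: 30–39 + 220 → 10192
Giving 7984 / 8978 / 13136 / 10192 / 5599 / 26158.
Dependents (band 0–9 + band 50+) = 7984 + 26158 = 34142; working-age = 37905; ratio = 34142/37905 × 100 = 90.1

90.1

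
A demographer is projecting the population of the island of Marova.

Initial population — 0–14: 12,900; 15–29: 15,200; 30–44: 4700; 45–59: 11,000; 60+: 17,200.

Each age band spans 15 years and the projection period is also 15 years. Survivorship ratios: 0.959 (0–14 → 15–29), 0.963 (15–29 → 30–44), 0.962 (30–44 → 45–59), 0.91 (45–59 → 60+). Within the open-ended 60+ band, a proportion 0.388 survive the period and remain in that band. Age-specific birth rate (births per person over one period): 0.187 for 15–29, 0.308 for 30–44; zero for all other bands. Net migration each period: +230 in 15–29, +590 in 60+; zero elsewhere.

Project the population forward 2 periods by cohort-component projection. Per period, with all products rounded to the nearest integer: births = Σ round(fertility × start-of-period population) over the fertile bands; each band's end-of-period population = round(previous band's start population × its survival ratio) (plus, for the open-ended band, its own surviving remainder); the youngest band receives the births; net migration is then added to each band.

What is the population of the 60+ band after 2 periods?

Numbering the bands 1..5 from youngest to oldest:
— Period 1 —
Births: 15200 × 0.187 = 2842 ; 4700 × 0.308 = 1448 → 4290
Band 2: 12900 × 0.959 = 12371
Band 3: 15200 × 0.963 = 14638
Band 4: 4700 × 0.962 = 4521
Band 5: 11000 × 0.91 + 17200 × 0.388 = 10010 + 6674 = 16684
Net migration: Band 2 + 230 → 12601; Band 5 + 590 → 17274
End of period: [4290, 12601, 14638, 4521, 17274]
— Period 2 —
Births: 12601 × 0.187 = 2356 ; 14638 × 0.308 = 4509 → 6865
Band 2: 4290 × 0.959 = 4114
Band 3: 12601 × 0.963 = 12135
Band 4: 14638 × 0.962 = 14082
Band 5: 4521 × 0.91 + 17274 × 0.388 = 4114 + 6702 = 10816
Net migration: Band 2 + 230 → 4344; Band 5 + 590 → 11406
End of period: [6865, 4344, 12135, 14082, 11406]

11406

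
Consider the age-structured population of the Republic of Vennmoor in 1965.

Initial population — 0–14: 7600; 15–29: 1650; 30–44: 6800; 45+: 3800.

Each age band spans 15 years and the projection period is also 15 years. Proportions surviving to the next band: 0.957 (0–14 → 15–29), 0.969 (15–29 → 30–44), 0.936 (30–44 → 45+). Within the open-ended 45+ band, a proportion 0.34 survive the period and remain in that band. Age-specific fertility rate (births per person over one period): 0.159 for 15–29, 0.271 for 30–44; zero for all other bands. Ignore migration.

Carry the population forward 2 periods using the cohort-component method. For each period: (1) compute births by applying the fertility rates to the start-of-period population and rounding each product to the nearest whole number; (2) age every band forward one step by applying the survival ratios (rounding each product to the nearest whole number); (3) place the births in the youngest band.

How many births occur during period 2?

1589

Call the groups 1 to 4, youngest first.
— Period 1 —
Births: 1650 × 0.159 = 262, 6800 × 0.271 = 1843 → total 2105
Group 2: 7600 × 0.957 = 7273
Group 3: 1650 × 0.969 = 1599
Group 4: 6800 × 0.936 + 3800 × 0.34 = 6365 + 1292 = 7657
→ [2105, 7273, 1599, 7657]
— Period 2 —
Births: 7273 × 0.159 = 1156, 1599 × 0.271 = 433 → total 1589
Group 2: 2105 × 0.957 = 2014
Group 3: 7273 × 0.969 = 7048
Group 4: 1599 × 0.936 + 7657 × 0.34 = 1497 + 2603 = 4100
→ [1589, 2014, 7048, 4100]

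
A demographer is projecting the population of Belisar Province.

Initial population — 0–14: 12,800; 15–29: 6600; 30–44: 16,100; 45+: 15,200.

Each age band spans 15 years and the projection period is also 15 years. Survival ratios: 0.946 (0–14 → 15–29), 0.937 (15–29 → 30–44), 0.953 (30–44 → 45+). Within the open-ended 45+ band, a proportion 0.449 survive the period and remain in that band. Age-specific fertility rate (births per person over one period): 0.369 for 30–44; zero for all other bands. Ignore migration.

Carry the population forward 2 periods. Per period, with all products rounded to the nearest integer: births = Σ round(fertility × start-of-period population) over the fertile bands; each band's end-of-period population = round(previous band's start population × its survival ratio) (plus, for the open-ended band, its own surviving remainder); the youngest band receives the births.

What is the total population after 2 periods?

35094

— Period 1 —
Births: 16100 × 0.369 = 5941
15–29: 12800 × 0.946 = 12109
30–44: 6600 × 0.937 = 6184
45+: 16100 × 0.953 + 15200 × 0.449 = 15343 + 6825 = 22168
Giving 5941 / 12109 / 6184 / 22168.
— Period 2 —
Births: 6184 × 0.369 = 2282
15–29: 5941 × 0.946 = 5620
30–44: 12109 × 0.937 = 11346
45+: 6184 × 0.953 + 22168 × 0.449 = 5893 + 9953 = 15846
Giving 2282 / 5620 / 11346 / 15846.
Total after period 2: 2282 + 5620 + 11346 + 15846 = 35094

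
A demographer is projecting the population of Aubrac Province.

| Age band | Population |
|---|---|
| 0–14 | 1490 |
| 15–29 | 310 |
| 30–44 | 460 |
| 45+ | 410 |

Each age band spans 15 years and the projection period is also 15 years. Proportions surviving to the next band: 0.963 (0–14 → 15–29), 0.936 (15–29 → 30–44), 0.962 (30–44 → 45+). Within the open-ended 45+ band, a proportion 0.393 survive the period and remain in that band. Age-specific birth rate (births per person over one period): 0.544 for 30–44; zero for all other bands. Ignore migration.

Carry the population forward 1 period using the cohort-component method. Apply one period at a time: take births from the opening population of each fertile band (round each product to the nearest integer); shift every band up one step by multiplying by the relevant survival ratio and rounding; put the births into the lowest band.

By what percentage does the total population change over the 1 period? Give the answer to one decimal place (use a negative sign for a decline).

(Bands numbered youngest = 1 to oldest = 4.)
Period 1.
Births: 460 × 0.544 = 250
Band 2: 1490 × 0.963 = 1435
Band 3: 310 × 0.936 = 290
Band 4: 460 × 0.962 + 410 × 0.393 = 443 + 161 = 604
→ [250, 1435, 290, 604]
Total: 2670 → 2579; change = -91; percentage change = -3.4%

-3.4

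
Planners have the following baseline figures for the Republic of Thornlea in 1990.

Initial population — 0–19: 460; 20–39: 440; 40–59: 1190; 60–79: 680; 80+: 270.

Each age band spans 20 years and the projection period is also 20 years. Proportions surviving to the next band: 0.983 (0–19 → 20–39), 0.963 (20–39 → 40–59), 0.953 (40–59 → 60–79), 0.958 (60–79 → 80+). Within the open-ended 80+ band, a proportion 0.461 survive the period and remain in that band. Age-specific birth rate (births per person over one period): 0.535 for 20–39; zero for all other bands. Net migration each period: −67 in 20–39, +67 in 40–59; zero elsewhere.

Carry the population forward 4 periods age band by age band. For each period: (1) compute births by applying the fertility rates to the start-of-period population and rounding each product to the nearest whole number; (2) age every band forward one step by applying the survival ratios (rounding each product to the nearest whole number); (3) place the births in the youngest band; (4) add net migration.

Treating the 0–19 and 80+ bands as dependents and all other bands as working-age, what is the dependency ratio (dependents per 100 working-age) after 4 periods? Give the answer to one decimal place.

228.3

[period 1]
Births: 440 × 0.535 = 235
20–39: 460 × 0.983 = 452
40–59: 440 × 0.963 = 424
60–79: 1190 × 0.953 = 1134
80+: 680 × 0.958 + 270 × 0.461 = 651 + 124 = 775
Net migration: 20–39 − 67 → 385; 40–59 + 67 → 491
→ [235, 385, 491, 1134, 775]
[period 2]
Births: 385 × 0.535 = 206
20–39: 235 × 0.983 = 231
40–59: 385 × 0.963 = 371
60–79: 491 × 0.953 = 468
80+: 1134 × 0.958 + 775 × 0.461 = 1086 + 357 = 1443
Net migration: 20–39 − 67 → 164; 40–59 + 67 → 438
→ [206, 164, 438, 468, 1443]
[period 3]
Births: 164 × 0.535 = 88
20–39: 206 × 0.983 = 202
40–59: 164 × 0.963 = 158
60–79: 438 × 0.953 = 417
80+: 468 × 0.958 + 1443 × 0.461 = 448 + 665 = 1113
Net migration: 20–39 − 67 → 135; 40–59 + 67 → 225
→ [88, 135, 225, 417, 1113]
[period 4]
Births: 135 × 0.535 = 72
20–39: 88 × 0.983 = 87
40–59: 135 × 0.963 = 130
60–79: 225 × 0.953 = 214
80+: 417 × 0.958 + 1113 × 0.461 = 399 + 513 = 912
Net migration: 20–39 − 67 → 20; 40–59 + 67 → 197
→ [72, 20, 197, 214, 912]
Dependents (band 0–19 + band 80+) = 72 + 912 = 984; working-age = 431; ratio = 984/431 × 100 = 228.3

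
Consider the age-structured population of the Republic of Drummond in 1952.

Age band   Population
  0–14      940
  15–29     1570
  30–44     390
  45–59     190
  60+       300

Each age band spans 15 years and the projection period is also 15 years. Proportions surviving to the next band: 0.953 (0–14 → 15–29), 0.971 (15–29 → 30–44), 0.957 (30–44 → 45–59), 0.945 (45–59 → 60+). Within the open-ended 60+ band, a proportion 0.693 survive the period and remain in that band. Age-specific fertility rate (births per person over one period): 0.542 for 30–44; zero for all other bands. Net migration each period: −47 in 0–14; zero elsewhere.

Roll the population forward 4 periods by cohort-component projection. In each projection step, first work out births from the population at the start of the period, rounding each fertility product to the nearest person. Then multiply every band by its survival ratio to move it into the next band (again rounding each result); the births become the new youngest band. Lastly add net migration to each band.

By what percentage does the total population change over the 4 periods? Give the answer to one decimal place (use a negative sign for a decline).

— Period 1 —
Births: 390 × 0.542 = 211
15–29: 940 × 0.953 = 896
30–44: 1570 × 0.971 = 1524
45–59: 390 × 0.957 = 373
60+: 190 × 0.945 + 300 × 0.693 = 180 + 208 = 388
Net migration: 0–14 − 47 → 164
→ [164, 896, 1524, 373, 388]
— Period 2 —
Births: 1524 × 0.542 = 826
15–29: 164 × 0.953 = 156
30–44: 896 × 0.971 = 870
45–59: 1524 × 0.957 = 1458
60+: 373 × 0.945 + 388 × 0.693 = 352 + 269 = 621
Net migration: 0–14 − 47 → 779
→ [779, 156, 870, 1458, 621]
— Period 3 —
Births: 870 × 0.542 = 472
15–29: 779 × 0.953 = 742
30–44: 156 × 0.971 = 151
45–59: 870 × 0.957 = 833
60+: 1458 × 0.945 + 621 × 0.693 = 1378 + 430 = 1808
Net migration: 0–14 − 47 → 425
→ [425, 742, 151, 833, 1808]
— Period 4 —
Births: 151 × 0.542 = 82
15–29: 425 × 0.953 = 405
30–44: 742 × 0.971 = 720
45–59: 151 × 0.957 = 145
60+: 833 × 0.945 + 1808 × 0.693 = 787 + 1253 = 2040
Net migration: 0–14 − 47 → 35
→ [35, 405, 720, 145, 2040]
Total: 3390 → 3345; change = -45; percentage change = -1.3%

-1.3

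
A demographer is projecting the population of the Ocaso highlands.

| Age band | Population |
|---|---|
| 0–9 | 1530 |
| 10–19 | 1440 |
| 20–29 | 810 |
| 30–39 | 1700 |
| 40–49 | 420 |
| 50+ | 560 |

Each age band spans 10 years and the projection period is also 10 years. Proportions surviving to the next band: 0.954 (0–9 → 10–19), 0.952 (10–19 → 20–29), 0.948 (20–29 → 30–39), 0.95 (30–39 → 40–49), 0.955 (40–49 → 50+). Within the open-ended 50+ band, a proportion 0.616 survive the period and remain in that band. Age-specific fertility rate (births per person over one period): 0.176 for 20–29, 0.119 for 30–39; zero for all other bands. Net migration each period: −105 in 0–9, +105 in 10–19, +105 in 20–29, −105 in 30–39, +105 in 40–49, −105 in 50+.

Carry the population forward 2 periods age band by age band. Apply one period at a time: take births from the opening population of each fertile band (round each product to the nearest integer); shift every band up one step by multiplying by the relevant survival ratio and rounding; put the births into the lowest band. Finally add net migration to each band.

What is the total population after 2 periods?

6125

Period 1:
Births: 810 * 0.176 = 143 ; 1700 * 0.119 = 202 → 345
10–19: 1530 * 0.954 = 1460
20–29: 1440 * 0.952 = 1371
30–39: 810 * 0.948 = 768
40–49: 1700 * 0.95 = 1615
50+: 420 * 0.955 + 560 * 0.616 = 401 + 345 = 746
Net migration: 0–9 − 105 → 240; 10–19 + 105 → 1565; 20–29 + 105 → 1476; 30–39 − 105 → 663; 40–49 + 105 → 1720; 50+ − 105 → 641
Population now: 0–9=240, 10–19=1565, 20–29=1476, 30–39=663, 40–49=1720, 50+=641
Period 2:
Births: 1476 * 0.176 = 260 ; 663 * 0.119 = 79 → 339
10–19: 240 * 0.954 = 229
20–29: 1565 * 0.952 = 1490
30–39: 1476 * 0.948 = 1399
40–49: 663 * 0.95 = 630
50+: 1720 * 0.955 + 641 * 0.616 = 1643 + 395 = 2038
Net migration: 0–9 − 105 → 234; 10–19 + 105 → 334; 20–29 + 105 → 1595; 30–39 − 105 → 1294; 40–49 + 105 → 735; 50+ − 105 → 1933
Population now: 0–9=234, 10–19=334, 20–29=1595, 30–39=1294, 40–49=735, 50+=1933
Total after period 2: 234 + 334 + 1595 + 1294 + 735 + 1933 = 6125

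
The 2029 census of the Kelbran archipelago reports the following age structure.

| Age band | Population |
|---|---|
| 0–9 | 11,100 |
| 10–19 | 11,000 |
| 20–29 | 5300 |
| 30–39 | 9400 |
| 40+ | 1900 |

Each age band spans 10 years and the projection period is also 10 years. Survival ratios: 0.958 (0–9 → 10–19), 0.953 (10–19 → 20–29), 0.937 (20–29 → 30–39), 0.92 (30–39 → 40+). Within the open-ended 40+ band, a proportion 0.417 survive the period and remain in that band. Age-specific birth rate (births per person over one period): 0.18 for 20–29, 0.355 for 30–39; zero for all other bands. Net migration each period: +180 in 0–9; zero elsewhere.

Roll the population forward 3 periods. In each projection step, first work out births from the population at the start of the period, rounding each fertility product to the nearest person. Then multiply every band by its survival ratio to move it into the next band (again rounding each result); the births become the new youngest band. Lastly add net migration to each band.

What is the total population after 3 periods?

(Bands numbered youngest = 1 to oldest = 5.)
After projecting period 1:
Births: 5300 × 0.18 = 954  |  9400 × 0.355 = 3337 → total 4291
Band 2: 11100 × 0.958 = 10634
Band 3: 11000 × 0.953 = 10483
Band 4: 5300 × 0.937 = 4966
Band 5: 9400 × 0.92 + 1900 × 0.417 = 8648 + 792 = 9440
Net migration: Band 1 + 180 → 4471
End of period: [4471, 10634, 10483, 4966, 9440]
After projecting period 2:
Births: 10483 × 0.18 = 1887  |  4966 × 0.355 = 1763 → total 3650
Band 2: 4471 × 0.958 = 4283
Band 3: 10634 × 0.953 = 10134
Band 4: 10483 × 0.937 = 9823
Band 5: 4966 × 0.92 + 9440 × 0.417 = 4569 + 3936 = 8505
Net migration: Band 1 + 180 → 3830
End of period: [3830, 4283, 10134, 9823, 8505]
After projecting period 3:
Births: 10134 × 0.18 = 1824  |  9823 × 0.355 = 3487 → total 5311
Band 2: 3830 × 0.958 = 3669
Band 3: 4283 × 0.953 = 4082
Band 4: 10134 × 0.937 = 9496
Band 5: 9823 × 0.92 + 8505 × 0.417 = 9037 + 3547 = 12584
Net migration: Band 1 + 180 → 5491
End of period: [5491, 3669, 4082, 9496, 12584]
Total after period 3: 5491 + 3669 + 4082 + 9496 + 12584 = 35322

35322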